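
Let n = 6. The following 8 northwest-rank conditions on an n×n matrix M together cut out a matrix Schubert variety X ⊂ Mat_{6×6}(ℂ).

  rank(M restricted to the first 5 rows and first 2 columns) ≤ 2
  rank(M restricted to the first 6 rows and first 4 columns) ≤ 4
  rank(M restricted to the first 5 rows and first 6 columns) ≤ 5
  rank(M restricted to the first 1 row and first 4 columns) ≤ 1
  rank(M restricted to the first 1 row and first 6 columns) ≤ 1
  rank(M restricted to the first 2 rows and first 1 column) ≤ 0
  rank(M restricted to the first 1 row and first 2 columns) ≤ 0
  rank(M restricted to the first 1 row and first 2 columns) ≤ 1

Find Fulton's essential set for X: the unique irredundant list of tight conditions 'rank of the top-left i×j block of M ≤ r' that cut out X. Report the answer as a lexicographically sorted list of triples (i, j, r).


Computing R[i][j] = min implied NW-rank bound (n=6, 8 conditions):

  row 1: 0, 0, 1, 1, 1, 1
  row 2: 0, 1, 2, 2, 2, 2
  row 3: 1, 2, 3, 3, 3, 3
  row 4: 1, 2, 3, 4, 4, 4
  row 5: 1, 2, 3, 4, 5, 5
  row 6: 1, 2, 3, 4, 5, 6

reading off 1-entries of Δ²R: w = (3, 2, 1, 4, 5, 6).

|D(w)|=3, |Ess(w)|=2:

[(1, 2, 0), (2, 1, 0)]


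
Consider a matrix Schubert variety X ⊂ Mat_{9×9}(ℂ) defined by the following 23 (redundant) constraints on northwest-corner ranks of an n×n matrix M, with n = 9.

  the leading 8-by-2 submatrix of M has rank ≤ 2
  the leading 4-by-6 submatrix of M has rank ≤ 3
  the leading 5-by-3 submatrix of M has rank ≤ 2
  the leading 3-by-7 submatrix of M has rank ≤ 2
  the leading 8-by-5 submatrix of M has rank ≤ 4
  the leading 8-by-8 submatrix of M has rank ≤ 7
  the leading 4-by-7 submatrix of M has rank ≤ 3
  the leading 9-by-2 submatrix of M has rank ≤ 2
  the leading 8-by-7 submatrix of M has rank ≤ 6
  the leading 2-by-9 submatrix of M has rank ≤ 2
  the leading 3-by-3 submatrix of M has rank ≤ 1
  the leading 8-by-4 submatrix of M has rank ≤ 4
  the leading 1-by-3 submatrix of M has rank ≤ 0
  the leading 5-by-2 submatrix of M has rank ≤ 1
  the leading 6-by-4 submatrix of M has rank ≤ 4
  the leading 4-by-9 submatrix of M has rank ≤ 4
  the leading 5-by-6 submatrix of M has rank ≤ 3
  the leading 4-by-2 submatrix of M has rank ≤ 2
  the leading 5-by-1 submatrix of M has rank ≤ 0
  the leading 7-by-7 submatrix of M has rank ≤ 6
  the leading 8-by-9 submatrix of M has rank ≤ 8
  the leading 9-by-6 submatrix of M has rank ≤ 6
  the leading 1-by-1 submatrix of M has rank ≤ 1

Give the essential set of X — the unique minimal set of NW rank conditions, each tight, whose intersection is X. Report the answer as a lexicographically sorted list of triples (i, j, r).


Propagating the 23 rank bounds to every northwest block:

  0 0 0 1 1 1 1 1 1
  0 1 1 2 2 2 2 2 2
  0 1 1 2 2 2 2 3 3
  0 1 2 3 3 3 3 4 4
  0 1 2 3 3 3 4 5 5
  1 2 3 4 4 4 5 6 6
  1 2 3 4 4 5 6 7 7
  1 2 3 4 4 5 6 7 8
  1 2 3 4 5 6 7 8 9

the unique w with this rank table is (4, 2, 8, 3, 7, 1, 6, 9, 5).

D(w) has 15 cells with 6 SE-corners; essential set:

[(1, 3, 0), (3, 3, 1), (3, 7, 2), (5, 1, 0), (5, 6, 3), (8, 5, 4)]


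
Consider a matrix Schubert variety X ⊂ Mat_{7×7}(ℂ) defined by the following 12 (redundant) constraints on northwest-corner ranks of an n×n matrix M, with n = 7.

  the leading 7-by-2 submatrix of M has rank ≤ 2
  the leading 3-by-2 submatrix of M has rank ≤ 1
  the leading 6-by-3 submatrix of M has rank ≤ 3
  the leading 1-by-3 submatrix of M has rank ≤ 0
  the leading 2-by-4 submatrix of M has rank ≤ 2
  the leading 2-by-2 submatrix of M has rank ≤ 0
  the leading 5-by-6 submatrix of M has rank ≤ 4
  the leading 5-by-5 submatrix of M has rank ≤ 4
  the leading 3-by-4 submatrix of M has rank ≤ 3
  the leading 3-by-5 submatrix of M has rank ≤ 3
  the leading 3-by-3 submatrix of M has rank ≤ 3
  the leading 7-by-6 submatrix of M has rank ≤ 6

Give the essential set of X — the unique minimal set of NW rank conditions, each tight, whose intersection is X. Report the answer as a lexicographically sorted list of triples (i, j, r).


Reconstructing r_w from the 12 given conditions:

  i=1: 0  0  0  1  1  1  1
  i=2: 0  0  1  2  2  2  2
  i=3: 1  1  2  3  3  3  3
  i=4: 1  2  3  4  4  4  4
  i=5: 1  2  3  4  4  4  5
  i=6: 1  2  3  4  5  5  6
  i=7: 1  2  3  4  5  6  7

hence w(1..7) = (4, 3, 1, 2, 7, 5, 6).

ℓ(w)=7; the 3 essential cells (i,j,r):

[(1, 3, 0), (2, 2, 0), (5, 6, 4)]


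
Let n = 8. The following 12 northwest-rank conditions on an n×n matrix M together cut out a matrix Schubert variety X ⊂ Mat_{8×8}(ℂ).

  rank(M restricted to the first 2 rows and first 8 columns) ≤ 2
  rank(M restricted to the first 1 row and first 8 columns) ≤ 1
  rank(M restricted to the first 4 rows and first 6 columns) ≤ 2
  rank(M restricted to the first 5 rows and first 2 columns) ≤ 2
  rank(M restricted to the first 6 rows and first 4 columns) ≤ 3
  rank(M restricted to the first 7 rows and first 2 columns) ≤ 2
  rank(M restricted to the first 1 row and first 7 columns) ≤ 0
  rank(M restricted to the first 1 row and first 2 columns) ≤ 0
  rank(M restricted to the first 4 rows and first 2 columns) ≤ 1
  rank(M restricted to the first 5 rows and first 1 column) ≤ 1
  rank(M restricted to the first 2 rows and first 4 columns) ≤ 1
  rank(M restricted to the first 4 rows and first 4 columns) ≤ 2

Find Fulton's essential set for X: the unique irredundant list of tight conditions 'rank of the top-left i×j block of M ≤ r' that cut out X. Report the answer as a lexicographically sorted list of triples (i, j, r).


Rank table r_w(8×8) implied by the 12 constraints:

  row 1: 0 | 0 | 0 | 0 | 0 | 0 | 0 | 1
  row 2: 1 | 1 | 1 | 1 | 1 | 1 | 1 | 2
  row 3: 1 | 1 | 2 | 2 | 2 | 2 | 2 | 3
  row 4: 1 | 1 | 2 | 2 | 2 | 2 | 3 | 4
  row 5: 1 | 2 | 3 | 3 | 3 | 3 | 4 | 5
  row 6: 1 | 2 | 3 | 3 | 4 | 4 | 5 | 6
  row 7: 1 | 2 | 3 | 4 | 5 | 5 | 6 | 7
  row 8: 1 | 2 | 3 | 4 | 5 | 6 | 7 | 8

the unique w with this rank table is (8, 1, 3, 7, 2, 5, 4, 6).

Fulton essential set (4 of the 13 Rothe cells):

[(1, 7, 0), (4, 2, 1), (4, 6, 2), (6, 4, 3)]


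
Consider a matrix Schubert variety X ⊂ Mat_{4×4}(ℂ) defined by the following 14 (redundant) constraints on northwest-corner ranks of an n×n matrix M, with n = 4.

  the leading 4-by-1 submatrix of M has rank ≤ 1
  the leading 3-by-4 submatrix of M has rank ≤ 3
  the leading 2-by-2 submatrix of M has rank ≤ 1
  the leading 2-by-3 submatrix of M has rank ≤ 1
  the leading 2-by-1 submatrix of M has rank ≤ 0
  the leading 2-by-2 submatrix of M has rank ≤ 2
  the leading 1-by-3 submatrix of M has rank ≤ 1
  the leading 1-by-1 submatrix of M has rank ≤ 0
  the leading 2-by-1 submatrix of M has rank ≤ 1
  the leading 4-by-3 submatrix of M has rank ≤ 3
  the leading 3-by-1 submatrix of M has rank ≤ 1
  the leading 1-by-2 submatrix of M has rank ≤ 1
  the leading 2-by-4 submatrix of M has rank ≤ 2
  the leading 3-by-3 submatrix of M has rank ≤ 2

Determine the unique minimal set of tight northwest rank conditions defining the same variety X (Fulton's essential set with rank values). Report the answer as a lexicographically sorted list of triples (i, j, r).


Computing R[i][j] = min implied NW-rank bound (n=4, 14 conditions):

  0 | 1 | 1 | 1
  0 | 1 | 1 | 2
  1 | 2 | 2 | 3
  1 | 2 | 3 | 4

so w = (2, 4, 1, 3).

2 SE-corners of the 3-cell Rothe diagram give Ess(w):

[(2, 1, 0), (2, 3, 1)]


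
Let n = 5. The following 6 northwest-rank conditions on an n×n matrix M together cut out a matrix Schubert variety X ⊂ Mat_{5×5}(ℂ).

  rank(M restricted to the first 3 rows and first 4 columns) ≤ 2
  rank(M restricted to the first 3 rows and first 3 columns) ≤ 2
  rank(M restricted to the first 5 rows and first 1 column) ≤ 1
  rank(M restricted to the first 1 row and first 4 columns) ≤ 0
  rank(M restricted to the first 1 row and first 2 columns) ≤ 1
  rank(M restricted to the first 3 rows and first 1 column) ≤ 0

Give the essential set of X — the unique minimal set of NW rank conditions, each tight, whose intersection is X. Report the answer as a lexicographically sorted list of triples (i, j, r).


Rank table r_w(5×5) implied by the 6 constraints:

  0 0 0 0 1
  0 1 1 1 2
  0 1 2 2 3
  1 2 3 3 4
  1 2 3 4 5

giving w = (5, 2, 3, 1, 4) via Δ²R.

2 SE-corners of the 6-cell Rothe diagram give Ess(w):

[(1, 4, 0), (3, 1, 0)]


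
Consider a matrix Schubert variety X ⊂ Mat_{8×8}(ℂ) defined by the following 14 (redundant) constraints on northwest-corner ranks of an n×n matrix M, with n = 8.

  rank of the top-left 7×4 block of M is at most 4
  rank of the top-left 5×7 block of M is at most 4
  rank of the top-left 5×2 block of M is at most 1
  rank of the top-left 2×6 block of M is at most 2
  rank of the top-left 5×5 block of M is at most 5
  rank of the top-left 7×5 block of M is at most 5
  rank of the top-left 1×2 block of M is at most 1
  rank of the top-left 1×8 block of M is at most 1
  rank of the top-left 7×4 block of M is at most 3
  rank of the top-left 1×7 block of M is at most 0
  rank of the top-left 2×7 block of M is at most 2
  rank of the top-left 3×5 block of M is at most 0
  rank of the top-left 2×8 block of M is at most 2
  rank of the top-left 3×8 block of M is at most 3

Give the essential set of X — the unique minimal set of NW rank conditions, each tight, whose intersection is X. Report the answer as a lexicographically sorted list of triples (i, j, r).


The tightest implied rank at each (i,j), from the 14 conditions:

  0  0  0  0  0  0  0  1
  0  0  0  0  0  1  1  2
  0  0  0  0  0  1  2  3
  1  1  1  1  1  2  3  4
  1  1  2  2  2  3  4  5
  1  2  3  3  3  4  5  6
  1  2  3  3  4  5  6  7
  1  2  3  4  5  6  7  8

reading off 1-entries of Δ²R: w = (8, 6, 7, 1, 3, 2, 5, 4).

|D(w)|=19, |Ess(w)|=4:

[(1, 7, 0), (3, 5, 0), (5, 2, 1), (7, 4, 3)]


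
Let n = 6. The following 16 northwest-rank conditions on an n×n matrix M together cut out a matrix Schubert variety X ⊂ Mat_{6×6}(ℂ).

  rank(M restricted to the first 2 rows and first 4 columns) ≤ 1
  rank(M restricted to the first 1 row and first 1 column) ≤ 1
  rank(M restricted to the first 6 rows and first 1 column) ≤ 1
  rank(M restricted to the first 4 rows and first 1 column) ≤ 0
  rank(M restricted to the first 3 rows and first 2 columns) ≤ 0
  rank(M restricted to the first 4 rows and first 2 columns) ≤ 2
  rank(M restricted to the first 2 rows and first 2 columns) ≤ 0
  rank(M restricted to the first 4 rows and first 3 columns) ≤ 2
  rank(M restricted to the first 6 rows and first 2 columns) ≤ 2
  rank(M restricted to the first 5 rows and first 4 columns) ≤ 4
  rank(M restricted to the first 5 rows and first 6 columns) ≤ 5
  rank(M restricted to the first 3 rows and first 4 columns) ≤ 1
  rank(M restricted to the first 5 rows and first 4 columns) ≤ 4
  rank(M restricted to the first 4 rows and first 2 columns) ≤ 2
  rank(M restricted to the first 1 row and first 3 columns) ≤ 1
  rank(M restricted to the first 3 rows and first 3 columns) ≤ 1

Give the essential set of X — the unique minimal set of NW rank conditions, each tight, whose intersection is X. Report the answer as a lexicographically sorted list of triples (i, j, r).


Recovering R(i,j) via the rank-extension bound from the 16 conditions:

  0 0 1 1 1 1
  0 0 1 1 2 2
  0 0 1 1 2 3
  0 1 2 2 3 4
  1 2 3 3 4 5
  1 2 3 4 5 6

hence w(1..6) = (3, 5, 6, 2, 1, 4).

D(w) has 9 cells with 3 SE-corners; essential set:

[(3, 2, 0), (3, 4, 1), (4, 1, 0)]


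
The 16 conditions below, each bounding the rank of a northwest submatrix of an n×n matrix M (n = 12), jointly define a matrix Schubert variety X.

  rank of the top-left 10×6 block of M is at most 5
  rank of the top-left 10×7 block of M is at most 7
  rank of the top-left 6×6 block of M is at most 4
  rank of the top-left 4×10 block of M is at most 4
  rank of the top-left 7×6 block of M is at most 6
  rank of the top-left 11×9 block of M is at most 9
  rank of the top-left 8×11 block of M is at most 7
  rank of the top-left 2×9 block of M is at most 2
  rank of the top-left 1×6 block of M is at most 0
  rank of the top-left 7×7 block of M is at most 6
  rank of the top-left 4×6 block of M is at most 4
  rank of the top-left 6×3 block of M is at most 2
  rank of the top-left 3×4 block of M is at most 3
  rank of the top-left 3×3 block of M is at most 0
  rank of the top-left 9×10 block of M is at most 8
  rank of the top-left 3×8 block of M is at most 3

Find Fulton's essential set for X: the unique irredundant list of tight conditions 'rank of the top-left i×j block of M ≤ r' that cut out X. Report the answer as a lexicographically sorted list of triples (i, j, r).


Reconstructing r_w from the 16 given conditions:

  i=1: 0 | 0 | 0 | 0 | 0 | 0 | 1 | 1 | 1 | 1 | 1 | 1
  i=2: 0 | 0 | 0 | 1 | 1 | 1 | 2 | 2 | 2 | 2 | 2 | 2
  i=3: 0 | 0 | 0 | 1 | 2 | 2 | 3 | 3 | 3 | 3 | 3 | 3
  i=4: 1 | 1 | 1 | 2 | 3 | 3 | 4 | 4 | 4 | 4 | 4 | 4
  i=5: 1 | 2 | 2 | 3 | 4 | 4 | 5 | 5 | 5 | 5 | 5 | 5
  i=6: 1 | 2 | 2 | 3 | 4 | 4 | 5 | 6 | 6 | 6 | 6 | 6
  i=7: 1 | 2 | 3 | 4 | 5 | 5 | 6 | 7 | 7 | 7 | 7 | 7
  i=8: 1 | 2 | 3 | 4 | 5 | 5 | 6 | 7 | 7 | 7 | 7 | 8
  i=9: 1 | 2 | 3 | 4 | 5 | 5 | 6 | 7 | 8 | 8 | 8 | 9
  i=10: 1 | 2 | 3 | 4 | 5 | 5 | 6 | 7 | 8 | 9 | 9 | 10
  i=11: 1 | 2 | 3 | 4 | 5 | 6 | 7 | 8 | 9 | 10 | 10 | 11
  i=12: 1 | 2 | 3 | 4 | 5 | 6 | 7 | 8 | 9 | 10 | 11 | 12

the unique w with this rank table is (7, 4, 5, 1, 2, 8, 3, 12, 9, 10, 6, 11).

ℓ(w)=20; the 6 essential cells (i,j,r):

[(1, 6, 0), (3, 3, 0), (6, 3, 2), (6, 6, 4), (8, 11, 7), (10, 6, 5)]


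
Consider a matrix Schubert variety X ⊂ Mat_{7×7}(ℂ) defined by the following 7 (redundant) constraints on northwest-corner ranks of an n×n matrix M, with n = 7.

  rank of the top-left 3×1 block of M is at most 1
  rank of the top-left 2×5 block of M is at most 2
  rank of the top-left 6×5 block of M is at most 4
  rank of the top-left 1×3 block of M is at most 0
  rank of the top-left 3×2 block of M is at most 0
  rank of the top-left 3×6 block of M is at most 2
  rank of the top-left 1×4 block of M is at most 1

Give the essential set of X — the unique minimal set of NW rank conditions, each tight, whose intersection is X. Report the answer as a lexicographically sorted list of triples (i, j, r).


Recovering R(i,j) via the rank-extension bound from the 7 conditions:

  i=1: 0  0  0  1  1  1  1
  i=2: 0  0  1  2  2  2  2
  i=3: 0  0  1  2  2  2  3
  i=4: 1  1  2  3  3  3  4
  i=5: 1  2  3  4  4  4  5
  i=6: 1  2  3  4  4  5  6
  i=7: 1  2  3  4  5  6  7

so w = (4, 3, 7, 1, 2, 6, 5).

4 SE-corners of the 10-cell Rothe diagram give Ess(w):

[(1, 3, 0), (3, 2, 0), (3, 6, 2), (6, 5, 4)]


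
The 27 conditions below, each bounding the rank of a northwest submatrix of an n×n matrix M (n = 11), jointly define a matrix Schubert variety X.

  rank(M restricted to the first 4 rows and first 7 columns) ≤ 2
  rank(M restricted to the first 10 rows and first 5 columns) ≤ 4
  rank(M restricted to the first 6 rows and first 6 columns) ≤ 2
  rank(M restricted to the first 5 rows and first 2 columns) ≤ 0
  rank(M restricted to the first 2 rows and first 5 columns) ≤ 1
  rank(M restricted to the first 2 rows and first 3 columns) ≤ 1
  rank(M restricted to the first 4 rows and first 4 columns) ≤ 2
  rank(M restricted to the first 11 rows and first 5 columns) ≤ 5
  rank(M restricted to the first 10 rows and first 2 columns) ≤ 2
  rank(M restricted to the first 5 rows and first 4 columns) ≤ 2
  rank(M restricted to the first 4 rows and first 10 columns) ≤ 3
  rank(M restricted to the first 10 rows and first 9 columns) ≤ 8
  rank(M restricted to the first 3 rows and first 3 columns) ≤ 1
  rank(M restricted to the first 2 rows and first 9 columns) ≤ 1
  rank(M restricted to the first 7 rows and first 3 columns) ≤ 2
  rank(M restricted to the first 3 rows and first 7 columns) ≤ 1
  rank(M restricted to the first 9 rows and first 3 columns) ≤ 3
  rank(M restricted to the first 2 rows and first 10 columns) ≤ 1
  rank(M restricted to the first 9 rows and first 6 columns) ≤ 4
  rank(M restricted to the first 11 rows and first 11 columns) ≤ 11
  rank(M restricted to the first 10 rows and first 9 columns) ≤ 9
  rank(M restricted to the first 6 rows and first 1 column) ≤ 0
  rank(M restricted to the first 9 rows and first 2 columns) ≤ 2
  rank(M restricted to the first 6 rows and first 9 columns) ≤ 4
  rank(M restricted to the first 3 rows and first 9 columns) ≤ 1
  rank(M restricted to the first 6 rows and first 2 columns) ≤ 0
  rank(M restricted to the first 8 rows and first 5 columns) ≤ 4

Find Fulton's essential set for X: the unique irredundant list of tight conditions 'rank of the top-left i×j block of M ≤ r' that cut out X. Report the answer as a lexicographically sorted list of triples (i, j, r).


Rank table r_w(11×11) implied by the 27 constraints:

  R[1]: 0 0 1 1 1 1 1 1 1 1 1
  R[2]: 0 0 1 1 1 1 1 1 1 1 2
  R[3]: 0 0 1 1 1 1 1 1 1 2 3
  R[4]: 0 0 1 2 2 2 2 2 2 3 4
  R[5]: 0 0 1 2 2 2 3 3 3 4 5
  R[6]: 0 0 1 2 2 2 3 4 4 5 6
  R[7]: 1 1 2 3 3 3 4 5 5 6 7
  R[8]: 1 2 3 4 4 4 5 6 6 7 8
  R[9]: 1 2 3 4 4 4 5 6 7 8 9
  R[10]: 1 2 3 4 4 5 6 7 8 9 10
  R[11]: 1 2 3 4 5 6 7 8 9 10 11

reading off 1-entries of Δ²R: w = (3, 11, 10, 4, 7, 8, 1, 2, 9, 6, 5).

|D(w)|=32, |Ess(w)|=6:

[(2, 10, 1), (3, 9, 1), (6, 2, 0), (6, 6, 2), (9, 6, 4), (10, 5, 4)]


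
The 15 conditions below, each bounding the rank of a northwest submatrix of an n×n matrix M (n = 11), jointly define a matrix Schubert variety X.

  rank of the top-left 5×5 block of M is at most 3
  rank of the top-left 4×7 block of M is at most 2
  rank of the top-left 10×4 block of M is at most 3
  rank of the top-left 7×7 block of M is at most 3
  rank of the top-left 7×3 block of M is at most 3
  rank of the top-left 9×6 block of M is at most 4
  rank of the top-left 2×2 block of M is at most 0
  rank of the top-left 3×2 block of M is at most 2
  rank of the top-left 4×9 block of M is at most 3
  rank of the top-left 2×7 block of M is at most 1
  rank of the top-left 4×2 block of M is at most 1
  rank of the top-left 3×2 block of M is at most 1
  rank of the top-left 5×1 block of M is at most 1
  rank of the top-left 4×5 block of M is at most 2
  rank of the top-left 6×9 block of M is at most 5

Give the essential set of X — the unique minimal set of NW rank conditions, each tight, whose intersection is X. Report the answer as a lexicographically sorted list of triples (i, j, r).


Computing R[i][j] = min implied NW-rank bound (n=11, 15 conditions):

  i=1: 0 | 0 | 1 | 1 | 1 | 1 | 1 | 1 | 1 | 1 | 1
  i=2: 0 | 0 | 1 | 1 | 1 | 1 | 1 | 2 | 2 | 2 | 2
  i=3: 1 | 1 | 2 | 2 | 2 | 2 | 2 | 3 | 3 | 3 | 3
  i=4: 1 | 1 | 2 | 2 | 2 | 2 | 2 | 3 | 3 | 4 | 4
  i=5: 1 | 2 | 3 | 3 | 3 | 3 | 3 | 4 | 4 | 5 | 5
  i=6: 1 | 2 | 3 | 3 | 3 | 3 | 3 | 4 | 5 | 6 | 6
  i=7: 1 | 2 | 3 | 3 | 3 | 3 | 3 | 4 | 5 | 6 | 7
  i=8: 1 | 2 | 3 | 3 | 4 | 4 | 4 | 5 | 6 | 7 | 8
  i=9: 1 | 2 | 3 | 3 | 4 | 4 | 5 | 6 | 7 | 8 | 9
  i=10: 1 | 2 | 3 | 3 | 4 | 5 | 6 | 7 | 8 | 9 | 10
  i=11: 1 | 2 | 3 | 4 | 5 | 6 | 7 | 8 | 9 | 10 | 11

the unique w with this rank table is (3, 8, 1, 10, 2, 9, 11, 5, 7, 6, 4).

ℓ(w)=26; the 8 essential cells (i,j,r):

[(2, 2, 0), (2, 7, 1), (4, 2, 1), (4, 7, 2), (4, 9, 3), (7, 7, 3), (9, 6, 4), (10, 4, 3)]


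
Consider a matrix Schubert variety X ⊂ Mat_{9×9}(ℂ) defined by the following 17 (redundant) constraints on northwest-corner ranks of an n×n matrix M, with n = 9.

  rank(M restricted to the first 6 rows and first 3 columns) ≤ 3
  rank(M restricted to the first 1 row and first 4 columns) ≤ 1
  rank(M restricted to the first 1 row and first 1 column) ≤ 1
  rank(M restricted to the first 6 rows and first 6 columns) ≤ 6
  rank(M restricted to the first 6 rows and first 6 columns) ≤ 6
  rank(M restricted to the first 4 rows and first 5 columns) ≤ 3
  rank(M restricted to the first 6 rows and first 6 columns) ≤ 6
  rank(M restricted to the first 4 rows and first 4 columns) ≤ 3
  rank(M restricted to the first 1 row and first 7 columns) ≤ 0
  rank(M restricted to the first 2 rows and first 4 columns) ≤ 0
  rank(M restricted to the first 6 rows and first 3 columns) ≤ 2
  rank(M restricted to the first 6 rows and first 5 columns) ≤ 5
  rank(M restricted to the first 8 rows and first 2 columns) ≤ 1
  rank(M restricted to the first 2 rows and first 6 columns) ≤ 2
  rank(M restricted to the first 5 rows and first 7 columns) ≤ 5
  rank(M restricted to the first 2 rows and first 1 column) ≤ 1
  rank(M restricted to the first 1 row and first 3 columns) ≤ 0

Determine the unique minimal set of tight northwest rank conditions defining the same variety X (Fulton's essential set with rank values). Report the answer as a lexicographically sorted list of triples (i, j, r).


Propagating the 17 rank bounds to every northwest block:

  row 1: 0 | 0 | 0 | 0 | 0 | 0 | 0 | 1 | 1
  row 2: 0 | 0 | 0 | 0 | 1 | 1 | 1 | 2 | 2
  row 3: 1 | 1 | 1 | 1 | 2 | 2 | 2 | 3 | 3
  row 4: 1 | 1 | 2 | 2 | 3 | 3 | 3 | 4 | 4
  row 5: 1 | 1 | 2 | 3 | 4 | 4 | 4 | 5 | 5
  row 6: 1 | 1 | 2 | 3 | 4 | 5 | 5 | 6 | 6
  row 7: 1 | 1 | 2 | 3 | 4 | 5 | 6 | 7 | 7
  row 8: 1 | 1 | 2 | 3 | 4 | 5 | 6 | 7 | 8
  row 9: 1 | 2 | 3 | 4 | 5 | 6 | 7 | 8 | 9

so w = (8, 5, 1, 3, 4, 6, 7, 9, 2).

Rothe diagram D(w) (16 cells), 3 SE-corners (essential conditions):

[(1, 7, 0), (2, 4, 0), (8, 2, 1)]


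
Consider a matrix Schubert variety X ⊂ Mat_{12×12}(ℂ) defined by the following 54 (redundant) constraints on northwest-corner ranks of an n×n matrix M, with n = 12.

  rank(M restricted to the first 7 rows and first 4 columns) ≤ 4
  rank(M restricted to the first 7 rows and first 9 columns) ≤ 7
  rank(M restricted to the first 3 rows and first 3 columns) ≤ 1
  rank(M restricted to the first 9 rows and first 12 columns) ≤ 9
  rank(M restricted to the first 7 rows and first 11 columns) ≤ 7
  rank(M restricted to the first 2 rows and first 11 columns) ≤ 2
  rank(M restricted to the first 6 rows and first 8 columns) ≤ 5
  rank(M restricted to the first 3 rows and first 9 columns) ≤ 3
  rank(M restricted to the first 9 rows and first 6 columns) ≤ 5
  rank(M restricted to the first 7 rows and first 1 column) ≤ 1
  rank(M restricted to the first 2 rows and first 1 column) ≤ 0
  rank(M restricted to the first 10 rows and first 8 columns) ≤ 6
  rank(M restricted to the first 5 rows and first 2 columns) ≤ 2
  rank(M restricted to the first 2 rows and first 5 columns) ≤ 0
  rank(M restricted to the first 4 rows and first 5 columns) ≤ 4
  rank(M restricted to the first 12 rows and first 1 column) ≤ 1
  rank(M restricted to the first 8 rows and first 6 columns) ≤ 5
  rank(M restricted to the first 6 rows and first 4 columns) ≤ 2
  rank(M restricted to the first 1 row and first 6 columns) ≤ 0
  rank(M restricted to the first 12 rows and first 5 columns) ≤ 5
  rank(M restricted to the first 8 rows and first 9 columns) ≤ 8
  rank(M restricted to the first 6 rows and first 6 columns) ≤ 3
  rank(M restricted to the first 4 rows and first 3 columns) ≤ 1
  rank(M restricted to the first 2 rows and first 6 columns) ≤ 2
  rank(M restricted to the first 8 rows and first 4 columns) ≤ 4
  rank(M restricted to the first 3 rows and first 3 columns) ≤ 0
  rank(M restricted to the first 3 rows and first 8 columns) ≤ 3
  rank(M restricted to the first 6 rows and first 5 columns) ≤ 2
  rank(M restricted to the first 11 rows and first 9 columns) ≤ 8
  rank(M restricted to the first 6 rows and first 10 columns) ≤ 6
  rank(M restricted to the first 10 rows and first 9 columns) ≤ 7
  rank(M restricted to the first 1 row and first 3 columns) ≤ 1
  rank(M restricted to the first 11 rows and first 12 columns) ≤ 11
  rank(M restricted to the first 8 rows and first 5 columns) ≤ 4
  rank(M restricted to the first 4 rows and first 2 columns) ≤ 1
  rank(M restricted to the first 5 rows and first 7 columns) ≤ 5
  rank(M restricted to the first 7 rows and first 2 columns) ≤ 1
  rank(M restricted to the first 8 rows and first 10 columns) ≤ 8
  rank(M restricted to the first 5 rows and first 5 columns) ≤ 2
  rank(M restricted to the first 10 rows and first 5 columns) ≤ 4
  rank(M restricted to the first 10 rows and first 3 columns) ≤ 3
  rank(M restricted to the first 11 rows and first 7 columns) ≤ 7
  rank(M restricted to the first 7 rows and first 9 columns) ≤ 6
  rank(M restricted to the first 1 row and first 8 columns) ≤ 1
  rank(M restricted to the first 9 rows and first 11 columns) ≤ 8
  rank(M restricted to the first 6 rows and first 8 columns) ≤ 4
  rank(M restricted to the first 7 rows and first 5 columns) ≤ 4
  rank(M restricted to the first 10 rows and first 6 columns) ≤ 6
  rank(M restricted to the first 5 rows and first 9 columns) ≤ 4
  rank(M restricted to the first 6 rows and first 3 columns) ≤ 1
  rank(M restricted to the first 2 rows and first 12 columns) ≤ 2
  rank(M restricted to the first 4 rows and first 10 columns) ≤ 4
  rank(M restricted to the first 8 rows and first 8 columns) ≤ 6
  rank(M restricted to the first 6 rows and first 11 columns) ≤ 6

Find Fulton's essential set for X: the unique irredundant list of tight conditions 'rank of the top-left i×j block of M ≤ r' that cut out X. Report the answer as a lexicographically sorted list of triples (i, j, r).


The tightest implied rank at each (i,j), from the 54 conditions:

  R[1]: 0 0 0 0 0 0 1 1 1 1 1 1
  R[2]: 0 0 0 0 0 1 2 2 2 2 2 2
  R[3]: 0 0 0 1 1 2 3 3 3 3 3 3
  R[4]: 1 1 1 2 2 3 4 4 4 4 4 4
  R[5]: 1 1 1 2 2 3 4 4 4 5 5 5
  R[6]: 1 1 1 2 2 3 4 4 5 6 6 6
  R[7]: 1 1 2 3 3 4 5 5 6 7 7 7
  R[8]: 1 2 3 4 4 5 6 6 7 8 8 8
  R[9]: 1 2 3 4 4 5 6 6 7 8 8 9
  R[10]: 1 2 3 4 4 5 6 6 7 8 9 10
  R[11]: 1 2 3 4 5 6 7 7 8 9 10 11
  R[12]: 1 2 3 4 5 6 7 8 9 10 11 12

giving w = (7, 6, 4, 1, 10, 9, 3, 2, 12, 11, 5, 8) via Δ²R.

Rothe diagram D(w) (29 cells), 11 SE-corners (essential conditions):

[(1, 6, 0), (2, 5, 0), (3, 3, 0), (5, 9, 4), (6, 3, 1), (6, 5, 2), (6, 8, 4), (7, 2, 1), (9, 11, 8), (10, 5, 4), (10, 8, 6)]


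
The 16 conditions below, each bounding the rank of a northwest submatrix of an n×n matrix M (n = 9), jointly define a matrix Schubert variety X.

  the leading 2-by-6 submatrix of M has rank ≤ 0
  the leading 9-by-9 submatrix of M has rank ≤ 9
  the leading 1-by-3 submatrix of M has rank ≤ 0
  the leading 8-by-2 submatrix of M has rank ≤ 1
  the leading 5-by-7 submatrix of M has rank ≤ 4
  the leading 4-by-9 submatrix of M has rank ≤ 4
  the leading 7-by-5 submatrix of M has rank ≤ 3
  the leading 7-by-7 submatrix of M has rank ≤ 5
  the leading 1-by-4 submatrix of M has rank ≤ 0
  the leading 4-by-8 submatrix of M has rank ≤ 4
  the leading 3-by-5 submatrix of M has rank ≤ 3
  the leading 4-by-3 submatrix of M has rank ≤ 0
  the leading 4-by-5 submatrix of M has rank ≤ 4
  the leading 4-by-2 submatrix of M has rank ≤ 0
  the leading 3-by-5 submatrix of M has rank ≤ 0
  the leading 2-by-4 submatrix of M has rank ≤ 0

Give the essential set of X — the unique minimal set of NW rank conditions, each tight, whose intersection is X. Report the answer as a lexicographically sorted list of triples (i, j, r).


The tightest implied rank at each (i,j), from the 16 conditions:

  0 | 0 | 0 | 0 | 0 | 0 | 1 | 1 | 1
  0 | 0 | 0 | 0 | 0 | 0 | 1 | 2 | 2
  0 | 0 | 0 | 0 | 0 | 1 | 2 | 3 | 3
  0 | 0 | 0 | 1 | 1 | 2 | 3 | 4 | 4
  1 | 1 | 1 | 2 | 2 | 3 | 4 | 5 | 5
  1 | 1 | 2 | 3 | 3 | 4 | 5 | 6 | 6
  1 | 1 | 2 | 3 | 3 | 4 | 5 | 6 | 7
  1 | 1 | 2 | 3 | 4 | 5 | 6 | 7 | 8
  1 | 2 | 3 | 4 | 5 | 6 | 7 | 8 | 9

second differences of R give the permutation w = (7, 8, 6, 4, 1, 3, 9, 5, 2).

5 SE-corners of the 24-cell Rothe diagram give Ess(w):

[(2, 6, 0), (3, 5, 0), (4, 3, 0), (7, 5, 3), (8, 2, 1)]


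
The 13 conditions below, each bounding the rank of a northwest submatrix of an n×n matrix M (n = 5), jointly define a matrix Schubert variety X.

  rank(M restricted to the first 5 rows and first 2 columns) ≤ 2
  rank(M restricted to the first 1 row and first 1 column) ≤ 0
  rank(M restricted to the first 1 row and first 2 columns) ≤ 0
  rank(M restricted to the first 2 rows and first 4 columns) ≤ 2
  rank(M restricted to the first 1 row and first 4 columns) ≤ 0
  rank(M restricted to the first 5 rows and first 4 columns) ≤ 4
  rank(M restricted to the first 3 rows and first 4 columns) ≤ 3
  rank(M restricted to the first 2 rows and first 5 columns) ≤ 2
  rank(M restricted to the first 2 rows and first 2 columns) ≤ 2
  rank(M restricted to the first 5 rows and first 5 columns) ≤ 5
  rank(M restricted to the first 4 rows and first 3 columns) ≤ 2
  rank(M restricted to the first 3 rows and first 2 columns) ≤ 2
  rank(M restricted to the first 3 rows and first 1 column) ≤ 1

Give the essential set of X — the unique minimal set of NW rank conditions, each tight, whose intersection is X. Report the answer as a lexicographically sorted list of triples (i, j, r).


Reconstructing r_w from the 13 given conditions:

  row 1: 0 0 0 0 1
  row 2: 1 1 1 1 2
  row 3: 1 2 2 2 3
  row 4: 1 2 2 3 4
  row 5: 1 2 3 4 5

second differences of R give the permutation w = (5, 1, 2, 4, 3).

ℓ(w)=5; the 2 essential cells (i,j,r):

[(1, 4, 0), (4, 3, 2)]


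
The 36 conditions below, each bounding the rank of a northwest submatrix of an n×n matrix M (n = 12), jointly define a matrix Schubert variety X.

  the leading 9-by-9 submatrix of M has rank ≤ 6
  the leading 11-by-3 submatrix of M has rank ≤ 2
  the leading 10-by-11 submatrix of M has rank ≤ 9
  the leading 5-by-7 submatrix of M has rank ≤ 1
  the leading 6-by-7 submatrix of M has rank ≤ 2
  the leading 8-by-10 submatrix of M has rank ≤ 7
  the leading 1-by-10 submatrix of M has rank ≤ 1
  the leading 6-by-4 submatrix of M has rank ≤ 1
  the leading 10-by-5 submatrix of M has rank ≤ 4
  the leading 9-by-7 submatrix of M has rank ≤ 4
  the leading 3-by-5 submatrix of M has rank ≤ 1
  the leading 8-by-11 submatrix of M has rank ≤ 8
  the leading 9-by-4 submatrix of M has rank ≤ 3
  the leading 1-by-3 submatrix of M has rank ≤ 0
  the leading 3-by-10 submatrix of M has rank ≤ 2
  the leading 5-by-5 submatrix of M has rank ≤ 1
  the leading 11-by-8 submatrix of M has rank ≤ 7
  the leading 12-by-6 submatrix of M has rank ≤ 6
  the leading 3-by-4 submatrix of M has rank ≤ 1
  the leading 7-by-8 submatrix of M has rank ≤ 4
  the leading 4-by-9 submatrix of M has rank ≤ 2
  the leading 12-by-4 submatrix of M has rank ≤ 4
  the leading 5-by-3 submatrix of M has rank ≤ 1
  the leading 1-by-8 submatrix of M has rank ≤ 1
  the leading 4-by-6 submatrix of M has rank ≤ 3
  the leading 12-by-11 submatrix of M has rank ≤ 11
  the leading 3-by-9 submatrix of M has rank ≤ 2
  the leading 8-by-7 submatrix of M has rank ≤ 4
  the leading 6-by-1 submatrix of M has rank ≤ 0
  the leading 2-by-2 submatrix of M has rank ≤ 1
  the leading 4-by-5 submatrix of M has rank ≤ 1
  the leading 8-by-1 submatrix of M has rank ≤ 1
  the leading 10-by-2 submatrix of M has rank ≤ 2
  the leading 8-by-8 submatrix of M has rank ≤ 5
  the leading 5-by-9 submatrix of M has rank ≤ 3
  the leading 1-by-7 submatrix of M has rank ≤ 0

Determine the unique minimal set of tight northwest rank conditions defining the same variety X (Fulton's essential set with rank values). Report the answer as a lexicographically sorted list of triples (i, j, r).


The tightest implied rank at each (i,j), from the 36 conditions:

  i=1: 0  0  0  0  0  0  0  1  1  1  1  1
  i=2: 0  1  1  1  1  1  1  2  2  2  2  2
  i=3: 0  1  1  1  1  1  1  2  2  2  3  3
  i=4: 0  1  1  1  1  1  1  2  2  3  4  4
  i=5: 0  1  1  1  1  1  1  2  3  4  5  5
  i=6: 0  1  1  1  2  2  2  3  4  5  6  6
  i=7: 1  2  2  2  3  3  3  4  5  6  7  7
  i=8: 1  2  2  3  4  4  4  5  6  7  8  8
  i=9: 1  2  2  3  4  4  4  5  6  7  8  9
  i=10: 1  2  2  3  4  5  5  6  7  8  9  10
  i=11: 1  2  2  3  4  5  6  7  8  9  10  11
  i=12: 1  2  3  4  5  6  7  8  9  10  11  12

second differences of R give the permutation w = (8, 2, 11, 10, 9, 5, 1, 4, 12, 6, 7, 3).

8 SE-corners of the 38-cell Rothe diagram give Ess(w):

[(1, 7, 0), (3, 10, 2), (4, 9, 2), (5, 7, 1), (6, 1, 0), (6, 4, 1), (9, 7, 4), (11, 3, 2)]


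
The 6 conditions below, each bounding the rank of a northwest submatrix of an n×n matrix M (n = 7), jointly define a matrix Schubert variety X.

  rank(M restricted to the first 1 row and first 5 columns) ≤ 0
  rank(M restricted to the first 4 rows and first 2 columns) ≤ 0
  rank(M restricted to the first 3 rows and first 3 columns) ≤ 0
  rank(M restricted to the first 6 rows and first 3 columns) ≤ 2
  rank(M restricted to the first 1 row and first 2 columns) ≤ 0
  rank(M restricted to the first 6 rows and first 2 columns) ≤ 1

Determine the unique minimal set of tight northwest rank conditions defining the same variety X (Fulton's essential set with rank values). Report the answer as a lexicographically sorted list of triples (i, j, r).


Recovering R(i,j) via the rank-extension bound from the 6 conditions:

  row 1: 0 | 0 | 0 | 0 | 0 | 1 | 1
  row 2: 0 | 0 | 0 | 1 | 1 | 2 | 2
  row 3: 0 | 0 | 0 | 1 | 2 | 3 | 3
  row 4: 0 | 0 | 1 | 2 | 3 | 4 | 4
  row 5: 1 | 1 | 2 | 3 | 4 | 5 | 5
  row 6: 1 | 1 | 2 | 3 | 4 | 5 | 6
  row 7: 1 | 2 | 3 | 4 | 5 | 6 | 7

reading off 1-entries of Δ²R: w = (6, 4, 5, 3, 1, 7, 2).

4 SE-corners of the 14-cell Rothe diagram give Ess(w):

[(1, 5, 0), (3, 3, 0), (4, 2, 0), (6, 2, 1)]


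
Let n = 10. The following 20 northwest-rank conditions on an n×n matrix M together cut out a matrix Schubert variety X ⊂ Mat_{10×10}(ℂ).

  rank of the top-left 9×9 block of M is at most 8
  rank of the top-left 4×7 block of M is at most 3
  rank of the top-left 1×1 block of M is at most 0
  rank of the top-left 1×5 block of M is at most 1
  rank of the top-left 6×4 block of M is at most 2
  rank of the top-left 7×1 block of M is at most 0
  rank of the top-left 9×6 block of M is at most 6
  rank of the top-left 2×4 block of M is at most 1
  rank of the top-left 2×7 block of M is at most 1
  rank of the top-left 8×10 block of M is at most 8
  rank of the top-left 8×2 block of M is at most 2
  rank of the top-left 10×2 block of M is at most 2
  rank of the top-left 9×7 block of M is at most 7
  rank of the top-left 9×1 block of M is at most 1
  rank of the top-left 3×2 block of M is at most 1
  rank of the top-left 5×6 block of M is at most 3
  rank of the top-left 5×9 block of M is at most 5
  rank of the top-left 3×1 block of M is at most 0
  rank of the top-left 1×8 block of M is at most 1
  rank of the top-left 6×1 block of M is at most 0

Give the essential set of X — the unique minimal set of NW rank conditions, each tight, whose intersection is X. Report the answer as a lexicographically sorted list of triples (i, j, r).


Rank table r_w(10×10) implied by the 20 constraints:

  0, 1, 1, 1, 1, 1, 1, 1, 1, 1
  0, 1, 1, 1, 1, 1, 1, 2, 2, 2
  0, 1, 2, 2, 2, 2, 2, 3, 3, 3
  0, 1, 2, 2, 3, 3, 3, 4, 4, 4
  0, 1, 2, 2, 3, 3, 4, 5, 5, 5
  0, 1, 2, 2, 3, 4, 5, 6, 6, 6
  0, 1, 2, 3, 4, 5, 6, 7, 7, 7
  1, 2, 3, 4, 5, 6, 7, 8, 8, 8
  1, 2, 3, 4, 5, 6, 7, 8, 8, 9
  1, 2, 3, 4, 5, 6, 7, 8, 9, 10

hence w(1..10) = (2, 8, 3, 5, 7, 6, 4, 1, 10, 9).

|D(w)|=17, |Ess(w)|=5:

[(2, 7, 1), (5, 6, 3), (6, 4, 2), (7, 1, 0), (9, 9, 8)]


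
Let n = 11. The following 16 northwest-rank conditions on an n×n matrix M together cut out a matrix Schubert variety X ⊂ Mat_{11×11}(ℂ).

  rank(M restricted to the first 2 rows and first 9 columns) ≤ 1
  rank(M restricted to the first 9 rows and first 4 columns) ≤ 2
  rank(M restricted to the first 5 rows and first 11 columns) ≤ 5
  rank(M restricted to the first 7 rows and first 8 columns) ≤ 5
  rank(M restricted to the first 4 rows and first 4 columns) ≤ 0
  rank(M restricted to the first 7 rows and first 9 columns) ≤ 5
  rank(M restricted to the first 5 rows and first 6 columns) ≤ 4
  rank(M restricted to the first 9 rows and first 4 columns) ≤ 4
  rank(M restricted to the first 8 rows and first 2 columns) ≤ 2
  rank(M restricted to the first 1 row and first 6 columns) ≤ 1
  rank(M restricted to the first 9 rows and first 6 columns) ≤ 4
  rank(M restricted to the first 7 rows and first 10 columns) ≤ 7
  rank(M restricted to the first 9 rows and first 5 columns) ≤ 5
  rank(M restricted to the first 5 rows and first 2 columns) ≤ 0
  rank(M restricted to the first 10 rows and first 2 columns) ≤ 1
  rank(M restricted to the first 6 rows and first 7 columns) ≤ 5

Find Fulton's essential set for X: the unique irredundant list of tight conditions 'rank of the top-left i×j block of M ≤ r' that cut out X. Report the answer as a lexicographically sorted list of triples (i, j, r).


Reconstructing r_w from the 16 given conditions:

  i=1: 0  0  0  0  1  1  1  1  1  1  1
  i=2: 0  0  0  0  1  1  1  1  1  2  2
  i=3: 0  0  0  0  1  2  2  2  2  3  3
  i=4: 0  0  0  0  1  2  3  3  3  4  4
  i=5: 0  0  1  1  2  3  4  4  4  5  5
  i=6: 1  1  2  2  3  4  5  5  5  6  6
  i=7: 1  1  2  2  3  4  5  5  5  6  7
  i=8: 1  1  2  2  3  4  5  6  6  7  8
  i=9: 1  1  2  2  3  4  5  6  7  8  9
  i=10: 1  1  2  3  4  5  6  7  8  9  10
  i=11: 1  2  3  4  5  6  7  8  9  10  11

so w = (5, 10, 6, 7, 3, 1, 11, 8, 9, 4, 2).

Rothe diagram D(w) (31 cells), 6 SE-corners (essential conditions):

[(2, 9, 1), (4, 4, 0), (5, 2, 0), (7, 9, 5), (9, 4, 2), (10, 2, 1)]


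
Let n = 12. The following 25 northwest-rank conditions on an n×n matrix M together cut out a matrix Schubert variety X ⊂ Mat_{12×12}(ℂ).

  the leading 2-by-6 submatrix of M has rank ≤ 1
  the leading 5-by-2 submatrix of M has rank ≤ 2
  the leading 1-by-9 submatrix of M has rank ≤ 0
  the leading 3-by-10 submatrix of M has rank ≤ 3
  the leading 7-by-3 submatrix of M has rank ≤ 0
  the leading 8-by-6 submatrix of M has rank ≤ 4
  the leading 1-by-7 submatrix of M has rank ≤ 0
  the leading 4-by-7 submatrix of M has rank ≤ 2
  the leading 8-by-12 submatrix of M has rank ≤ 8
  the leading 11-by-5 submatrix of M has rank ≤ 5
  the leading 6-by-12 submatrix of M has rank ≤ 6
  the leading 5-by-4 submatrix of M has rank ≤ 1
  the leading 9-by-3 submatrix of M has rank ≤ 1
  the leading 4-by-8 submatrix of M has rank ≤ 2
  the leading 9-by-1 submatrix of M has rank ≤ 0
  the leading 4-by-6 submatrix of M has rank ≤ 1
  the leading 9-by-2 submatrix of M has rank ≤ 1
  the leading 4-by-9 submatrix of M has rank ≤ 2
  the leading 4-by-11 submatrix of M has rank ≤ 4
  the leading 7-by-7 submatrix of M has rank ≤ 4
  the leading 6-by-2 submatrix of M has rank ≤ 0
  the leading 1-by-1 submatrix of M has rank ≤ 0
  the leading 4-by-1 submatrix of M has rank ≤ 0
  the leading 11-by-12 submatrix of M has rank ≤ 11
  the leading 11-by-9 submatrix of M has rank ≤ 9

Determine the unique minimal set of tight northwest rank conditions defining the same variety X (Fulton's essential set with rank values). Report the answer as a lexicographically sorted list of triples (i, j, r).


Recovering R(i,j) via the rank-extension bound from the 25 conditions:

  i=1: 0 | 0 | 0 | 0 | 0 | 0 | 0 | 0 | 0 | 1 | 1 | 1
  i=2: 0 | 0 | 0 | 1 | 1 | 1 | 1 | 1 | 1 | 2 | 2 | 2
  i=3: 0 | 0 | 0 | 1 | 1 | 1 | 2 | 2 | 2 | 3 | 3 | 3
  i=4: 0 | 0 | 0 | 1 | 1 | 1 | 2 | 2 | 2 | 3 | 4 | 4
  i=5: 0 | 0 | 0 | 1 | 2 | 2 | 3 | 3 | 3 | 4 | 5 | 5
  i=6: 0 | 0 | 0 | 1 | 2 | 3 | 4 | 4 | 4 | 5 | 6 | 6
  i=7: 0 | 0 | 0 | 1 | 2 | 3 | 4 | 5 | 5 | 6 | 7 | 7
  i=8: 0 | 1 | 1 | 2 | 3 | 4 | 5 | 6 | 6 | 7 | 8 | 8
  i=9: 0 | 1 | 1 | 2 | 3 | 4 | 5 | 6 | 7 | 8 | 9 | 9
  i=10: 1 | 2 | 2 | 3 | 4 | 5 | 6 | 7 | 8 | 9 | 10 | 10
  i=11: 1 | 2 | 3 | 4 | 5 | 6 | 7 | 8 | 9 | 10 | 11 | 11
  i=12: 1 | 2 | 3 | 4 | 5 | 6 | 7 | 8 | 9 | 10 | 11 | 12

reading off 1-entries of Δ²R: w = (10, 4, 7, 11, 5, 6, 8, 2, 9, 1, 3, 12).

Rothe diagram D(w) (36 cells), 6 SE-corners (essential conditions):

[(1, 9, 0), (4, 6, 1), (4, 9, 2), (7, 3, 0), (9, 1, 0), (9, 3, 1)]


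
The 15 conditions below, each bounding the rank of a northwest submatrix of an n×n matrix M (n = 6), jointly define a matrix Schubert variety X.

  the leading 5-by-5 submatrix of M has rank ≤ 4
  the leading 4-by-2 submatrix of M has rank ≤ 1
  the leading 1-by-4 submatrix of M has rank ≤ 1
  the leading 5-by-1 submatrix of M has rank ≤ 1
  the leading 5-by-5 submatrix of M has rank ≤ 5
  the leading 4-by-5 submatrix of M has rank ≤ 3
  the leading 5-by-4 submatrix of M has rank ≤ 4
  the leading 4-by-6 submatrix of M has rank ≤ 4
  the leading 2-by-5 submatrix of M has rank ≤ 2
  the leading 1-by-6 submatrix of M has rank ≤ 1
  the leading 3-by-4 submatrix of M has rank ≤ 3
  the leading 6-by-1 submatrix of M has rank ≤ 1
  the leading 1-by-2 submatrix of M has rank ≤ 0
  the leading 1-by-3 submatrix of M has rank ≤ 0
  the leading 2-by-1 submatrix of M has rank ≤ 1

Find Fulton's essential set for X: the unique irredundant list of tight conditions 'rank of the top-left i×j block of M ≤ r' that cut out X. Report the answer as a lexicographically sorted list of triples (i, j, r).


Recovering R(i,j) via the rank-extension bound from the 15 conditions:

  i=1: 0, 0, 0, 1, 1, 1
  i=2: 1, 1, 1, 2, 2, 2
  i=3: 1, 1, 2, 3, 3, 3
  i=4: 1, 1, 2, 3, 3, 4
  i=5: 1, 2, 3, 4, 4, 5
  i=6: 1, 2, 3, 4, 5, 6

the unique w with this rank table is (4, 1, 3, 6, 2, 5).

|D(w)|=6, |Ess(w)|=3:

[(1, 3, 0), (4, 2, 1), (4, 5, 3)]
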